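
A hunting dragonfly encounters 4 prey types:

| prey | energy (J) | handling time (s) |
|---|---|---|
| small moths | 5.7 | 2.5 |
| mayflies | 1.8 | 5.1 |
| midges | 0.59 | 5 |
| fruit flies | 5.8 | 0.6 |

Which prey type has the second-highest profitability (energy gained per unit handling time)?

In descending order of E/h:
fruit flies: 5.8/0.6 = 9.67 J/s
small moths: 5.7/2.5 = 2.28 J/s
mayflies: 1.8/5.1 = 0.353 J/s
midges: 0.59/5 = 0.118 J/s

small moths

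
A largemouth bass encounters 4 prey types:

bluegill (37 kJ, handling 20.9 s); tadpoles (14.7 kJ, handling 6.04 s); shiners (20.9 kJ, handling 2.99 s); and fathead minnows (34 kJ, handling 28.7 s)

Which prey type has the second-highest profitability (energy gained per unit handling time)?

In descending order of E/h:
shiners: 20.9/2.99 = 6.99 kJ/s
tadpoles: 14.7/6.04 = 2.43 kJ/s
bluegill: 37/20.9 = 1.77 kJ/s
fathead minnows: 34/28.7 = 1.18 kJ/s

tadpoles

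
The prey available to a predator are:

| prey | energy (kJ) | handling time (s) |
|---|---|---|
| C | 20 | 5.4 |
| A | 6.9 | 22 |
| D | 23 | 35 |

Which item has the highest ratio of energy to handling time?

C

Profitability E/h (kJ/s): C = 20/5.4 = 3.7, A = 6.9/22 = 0.314, D = 23/35 = 0.657.
Ranked: C > D > A.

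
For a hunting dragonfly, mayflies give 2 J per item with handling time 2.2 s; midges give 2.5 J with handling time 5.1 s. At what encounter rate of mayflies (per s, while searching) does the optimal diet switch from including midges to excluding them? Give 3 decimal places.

0.532 per s

At the threshold, the rate on mayflies alone equals the profitability of midges: λ·2/(1 + λ·2.2) = 2.5/5.1 = 0.4902.
Rearranging, λ(2 − 0.4902×2.2) = 0.4902, so λ = 0.4902/0.9216 = 0.5319 per s.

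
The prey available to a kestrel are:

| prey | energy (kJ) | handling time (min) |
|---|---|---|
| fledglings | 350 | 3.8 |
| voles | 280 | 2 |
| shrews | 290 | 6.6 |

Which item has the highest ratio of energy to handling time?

In descending order of E/h:
voles: 280/2 = 140 kJ/min
fledglings: 350/3.8 = 92.1 kJ/min
shrews: 290/6.6 = 43.9 kJ/min

voles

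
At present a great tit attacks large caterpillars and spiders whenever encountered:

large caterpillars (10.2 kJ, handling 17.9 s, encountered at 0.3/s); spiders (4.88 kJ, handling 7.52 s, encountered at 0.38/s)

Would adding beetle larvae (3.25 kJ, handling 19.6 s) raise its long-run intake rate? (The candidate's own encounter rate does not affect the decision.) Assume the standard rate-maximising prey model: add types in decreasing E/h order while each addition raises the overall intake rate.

Current rate: (0.3×10.2 + 0.38×4.88)/(1 + 0.3×17.9 + 0.38×7.52) = 0.5326 kJ/s.
beetle larvae: E/h = 3.25/19.6 = 0.1658 kJ/s.
Since 0.1658 < R, time spent handling beetle larvae is better spent searching.

No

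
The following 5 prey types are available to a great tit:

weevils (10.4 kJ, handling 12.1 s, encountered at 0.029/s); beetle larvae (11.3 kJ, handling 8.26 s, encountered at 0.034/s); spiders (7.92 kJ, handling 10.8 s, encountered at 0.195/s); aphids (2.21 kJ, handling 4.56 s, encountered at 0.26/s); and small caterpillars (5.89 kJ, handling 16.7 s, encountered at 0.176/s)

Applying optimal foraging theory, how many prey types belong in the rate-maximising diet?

3

Rank by E/h (kJ/s): beetle larvae 1.37, weevils 0.86, spiders 0.733, aphids 0.485, small caterpillars 0.353. Include each in turn until the next type's E/h falls below the running intake rate.
Rate on top 1: 0.3. weevils: 0.86 > 0.3 → include.
Rate on top 2: 0.4203. spiders: 0.733 > 0.4203 → include.
Rate on top 3: 0.5967. aphids: 0.485 < 0.5967 → exclude; stop.
Optimal diet: beetle larvae, weevils, spiders — 3 of 5 types.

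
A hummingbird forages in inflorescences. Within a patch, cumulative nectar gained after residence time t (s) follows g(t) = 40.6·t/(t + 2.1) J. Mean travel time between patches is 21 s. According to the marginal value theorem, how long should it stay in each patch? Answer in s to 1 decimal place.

6.6 s

Maximise g(t)/(T+t): set derivative to zero → g'(t)(T+t) = g(t).
g'(t) = 40.6·2.1/(t + 2.1)². Setting 40.6·2.1/(t+2.1)² = 40.6t/[(t+2.1)(21+t)] gives 2.1(21+t) = t(t+2.1), so t² = 2.1×21 = 44.1.
t* = √44.1 = 6.641 s.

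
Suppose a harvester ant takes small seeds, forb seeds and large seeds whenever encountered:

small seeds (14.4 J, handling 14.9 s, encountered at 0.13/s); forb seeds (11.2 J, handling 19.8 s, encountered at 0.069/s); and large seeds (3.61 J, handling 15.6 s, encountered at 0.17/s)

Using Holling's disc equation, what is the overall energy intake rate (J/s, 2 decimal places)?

0.47 J/s

R = Σλ_iE_i / (1 + Σλ_ih_i)
Numerator: 0.13×14.4 + 0.069×11.2 + 0.17×3.61 = 3.259
Denominator: 1 + 0.13×14.9 + 0.069×19.8 + 0.17×15.6 = 6.955
R = 3.259/6.955 = 0.4685 J/s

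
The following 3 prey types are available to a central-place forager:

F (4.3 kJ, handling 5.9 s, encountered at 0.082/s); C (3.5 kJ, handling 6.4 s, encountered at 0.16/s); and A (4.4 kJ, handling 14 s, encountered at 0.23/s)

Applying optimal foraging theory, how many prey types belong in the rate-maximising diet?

2

E/h in descending order: F 0.729, C 0.547, A 0.314 kJ/s. The optimal diet is the largest prefix of this list for which every included type satisfies E_i/h_i > R on the types above it.
Rate on top 1: 0.2376. C: 0.547 > 0.2376 → include.
Rate on top 2: 0.3639. A: 0.314 < 0.3639 → exclude; stop.
Optimal diet: F, C — 2 of 3 types.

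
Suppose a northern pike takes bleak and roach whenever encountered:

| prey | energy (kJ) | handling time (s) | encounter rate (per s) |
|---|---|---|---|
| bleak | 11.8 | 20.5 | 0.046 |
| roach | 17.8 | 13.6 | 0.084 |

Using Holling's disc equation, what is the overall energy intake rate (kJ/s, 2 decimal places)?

0.66 kJ/s

R = (0.046×11.8 + 0.084×17.8) / (1 + 0.046×20.5 + 0.084×13.6) = 2.038/3.085 = 0.6605 kJ/s.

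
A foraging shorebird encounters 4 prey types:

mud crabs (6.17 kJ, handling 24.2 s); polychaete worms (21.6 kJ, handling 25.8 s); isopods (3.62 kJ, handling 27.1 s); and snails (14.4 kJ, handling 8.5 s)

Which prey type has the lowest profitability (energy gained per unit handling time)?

isopods

Profitability E/h (kJ/s): mud crabs = 6.17/24.2 = 0.255, polychaete worms = 21.6/25.8 = 0.837, isopods = 3.62/27.1 = 0.134, snails = 14.4/8.5 = 1.69.
Ranked: snails > polychaete worms > mud crabs > isopods.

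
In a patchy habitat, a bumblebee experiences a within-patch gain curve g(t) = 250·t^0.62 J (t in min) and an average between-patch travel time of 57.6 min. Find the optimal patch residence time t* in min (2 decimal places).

93.98 min

Optimal t* satisfies g'(t*) = g(t*)/(T + t*).
g'(t) = 0.62·250·t^-0.38. Setting 0.62·250·t^-0.38 = 250·t^0.62/(57.6+t) gives 0.62(57.6+t) = t, so 0.38·t = 0.62×57.6.
t* = 0.62×57.6/0.38 = 93.98 min.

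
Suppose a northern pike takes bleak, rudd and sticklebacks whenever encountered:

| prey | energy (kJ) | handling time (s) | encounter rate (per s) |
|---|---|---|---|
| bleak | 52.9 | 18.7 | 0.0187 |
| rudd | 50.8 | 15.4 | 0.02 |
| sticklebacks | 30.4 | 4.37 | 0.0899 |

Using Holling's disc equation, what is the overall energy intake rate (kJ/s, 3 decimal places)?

2.311 kJ/s

Energy encountered per unit search time: 0.0187×52.9 + 0.02×50.8 + 0.0899×30.4 = 4.738 kJ/s.
Handling time per unit search time: 0.0187×18.7 + 0.02×15.4 + 0.0899×4.37 = 1.051.
Rate = 4.738/(1 + 1.051) = 2.311 kJ/s.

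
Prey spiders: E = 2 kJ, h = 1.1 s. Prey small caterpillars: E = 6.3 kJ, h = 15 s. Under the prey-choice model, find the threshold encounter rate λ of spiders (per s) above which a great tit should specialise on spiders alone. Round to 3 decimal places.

Drop small caterpillars once their profitability E₂/h₂ falls below the rate achievable on spiders alone: E₂/h₂ = λE₁/(1 + λh₁).
Solve for λ: λE₁h₂ = E₂(1 + λh₁) → λ(E₁h₂ − E₂h₁) = E₂ → λ = E₂/(E₁h₂ − E₂h₁).
λ = 6.3/(2×15 − 6.3×1.1) = 6.3/23.07 = 0.2731 per s.

0.273 per s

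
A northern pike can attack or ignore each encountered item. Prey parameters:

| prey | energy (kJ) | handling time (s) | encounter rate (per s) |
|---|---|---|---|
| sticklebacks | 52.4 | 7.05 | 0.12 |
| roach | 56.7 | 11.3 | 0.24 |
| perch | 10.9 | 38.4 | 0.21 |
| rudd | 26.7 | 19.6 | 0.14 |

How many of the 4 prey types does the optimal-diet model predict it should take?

E/h in descending order: sticklebacks 7.43, roach 5.02, rudd 1.36, perch 0.284 kJ/s. The optimal diet is the largest prefix of this list for which every included type satisfies E_i/h_i > R on the types above it.
Rate on top 1: 3.406. roach: 5.02 > 3.406 → include.
Rate on top 2: 4.365. rudd: 1.36 < 4.365 → exclude; stop.
Optimal diet: sticklebacks, roach — 2 of 4 types.

2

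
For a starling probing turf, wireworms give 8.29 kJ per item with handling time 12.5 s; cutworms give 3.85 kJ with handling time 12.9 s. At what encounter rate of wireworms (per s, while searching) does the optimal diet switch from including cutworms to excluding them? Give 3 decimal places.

0.065 per s

At the threshold, the rate on wireworms alone equals the profitability of cutworms: λ·8.29/(1 + λ·12.5) = 3.85/12.9 = 0.2984.
Rearranging, λ(8.29 − 0.2984×12.5) = 0.2984, so λ = 0.2984/4.559 = 0.06546 per s.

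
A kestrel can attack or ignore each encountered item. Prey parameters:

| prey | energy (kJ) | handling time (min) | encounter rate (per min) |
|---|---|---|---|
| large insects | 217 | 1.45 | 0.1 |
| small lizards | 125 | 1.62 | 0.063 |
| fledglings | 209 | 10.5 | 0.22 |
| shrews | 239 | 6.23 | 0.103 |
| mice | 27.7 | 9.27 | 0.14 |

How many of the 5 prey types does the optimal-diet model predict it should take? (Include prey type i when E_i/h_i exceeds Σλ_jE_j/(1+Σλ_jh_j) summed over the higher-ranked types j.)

3

Profitabilities (E/h, kJ/min): large insects 150, small lizards 77.2, shrews 38.4, fledglings 19.9, mice 2.99. Add prey in this order while the next type's profitability exceeds the intake rate on those already taken.
Rate on top 1: 18.95. small lizards: 77.2 > 18.95 → include.
Rate on top 2: 23.72. shrews: 38.4 > 23.72 → include.
Rate on top 3: 28.69. fledglings: 19.9 < 28.69 → exclude; stop.
Optimal diet: large insects, small lizards, shrews — 3 of 5 types.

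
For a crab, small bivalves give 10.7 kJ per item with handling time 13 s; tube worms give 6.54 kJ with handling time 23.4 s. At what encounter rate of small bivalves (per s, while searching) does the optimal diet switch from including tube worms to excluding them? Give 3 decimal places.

The zero-one rule: include tube worms iff E₂/h₂ > λE₁/(1+λh₁). Equality gives the switch point.
λE₁h₂ = E₂ + λE₂h₁ ⇒ λ = E₂/(E₁h₂ − E₂h₁) = 6.54/(250.4 − 85.02) = 0.03955 per s.

0.040 per s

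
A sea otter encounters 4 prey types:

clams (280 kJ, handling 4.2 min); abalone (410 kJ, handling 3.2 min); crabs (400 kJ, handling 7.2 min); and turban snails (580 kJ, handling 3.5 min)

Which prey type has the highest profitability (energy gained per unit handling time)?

In descending order of E/h:
turban snails: 580/3.5 = 166 kJ/min
abalone: 410/3.2 = 128 kJ/min
clams: 280/4.2 = 66.7 kJ/min
crabs: 400/7.2 = 55.6 kJ/min

turban snails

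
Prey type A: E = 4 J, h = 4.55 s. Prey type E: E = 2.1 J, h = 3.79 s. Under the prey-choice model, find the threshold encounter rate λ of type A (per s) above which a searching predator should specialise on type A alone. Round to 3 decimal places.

0.375 per s

At the threshold, the rate on type A alone equals the profitability of type E: λ·4/(1 + λ·4.55) = 2.1/3.79 = 0.5541.
Rearranging, λ(4 − 0.5541×4.55) = 0.5541, so λ = 0.5541/1.479 = 0.3747 per s.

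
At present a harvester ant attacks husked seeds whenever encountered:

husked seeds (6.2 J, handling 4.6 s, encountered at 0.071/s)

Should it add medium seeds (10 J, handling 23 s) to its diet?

On husked seeds alone, R = ΣλE/(1+Σλh) = 0.4402/1.327 = 0.3318 J/s.
medium seeds: E/h = 10/23 = 0.4348 J/s.
0.4348 > 0.3318, so adding medium seeds raises the average — include it.

Yes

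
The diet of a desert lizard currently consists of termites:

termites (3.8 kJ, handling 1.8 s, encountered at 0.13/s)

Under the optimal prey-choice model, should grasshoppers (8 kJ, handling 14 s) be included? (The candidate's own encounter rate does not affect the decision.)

Yes

On termites alone, R = ΣλE/(1+Σλh) = 0.494/1.234 = 0.4003 kJ/s.
Profitability of grasshoppers: 8/14 = 0.5714 kJ/s.
Since 0.5714 > R, including grasshoppers increases the long-run rate.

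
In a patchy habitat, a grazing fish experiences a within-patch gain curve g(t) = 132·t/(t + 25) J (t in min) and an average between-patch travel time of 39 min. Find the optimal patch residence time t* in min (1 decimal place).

31.2 min

Optimal t* satisfies g'(t*) = g(t*)/(T + t*).
g'(t) = 132·25/(t + 25)². Setting 132·25/(t+25)² = 132t/[(t+25)(39+t)] gives 25(39+t) = t(t+25), so t² = 25×39 = 975.
t* = √975 = 31.22 min.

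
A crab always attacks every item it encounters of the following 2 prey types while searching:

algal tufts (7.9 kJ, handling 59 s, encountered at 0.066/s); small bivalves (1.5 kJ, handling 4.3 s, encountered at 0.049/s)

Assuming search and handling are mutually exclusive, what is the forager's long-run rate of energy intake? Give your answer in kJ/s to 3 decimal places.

R = Σλ_iE_i / (1 + Σλ_ih_i)
Numerator: 0.066×7.9 + 0.049×1.5 = 0.5949
Denominator: 1 + 0.066×59 + 0.049×4.3 = 5.105
R = 0.5949/5.105 = 0.1165 kJ/s

0.117 kJ/s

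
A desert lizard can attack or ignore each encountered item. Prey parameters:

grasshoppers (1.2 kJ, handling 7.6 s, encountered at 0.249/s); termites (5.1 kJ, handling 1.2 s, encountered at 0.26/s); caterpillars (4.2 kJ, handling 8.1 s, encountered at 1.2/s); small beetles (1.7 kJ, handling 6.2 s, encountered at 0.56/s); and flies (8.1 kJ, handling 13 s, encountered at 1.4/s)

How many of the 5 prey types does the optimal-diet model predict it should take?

E/h in descending order: termites 4.25, flies 0.623, caterpillars 0.519, small beetles 0.274, grasshoppers 0.158 kJ/s. The optimal diet is the largest prefix of this list for which every included type satisfies E_i/h_i > R on the types above it.
Rate on top 1: 1.011. flies: 0.623 < 1.011 → exclude; stop.
Optimal diet: termites — 1 of 5 types.

1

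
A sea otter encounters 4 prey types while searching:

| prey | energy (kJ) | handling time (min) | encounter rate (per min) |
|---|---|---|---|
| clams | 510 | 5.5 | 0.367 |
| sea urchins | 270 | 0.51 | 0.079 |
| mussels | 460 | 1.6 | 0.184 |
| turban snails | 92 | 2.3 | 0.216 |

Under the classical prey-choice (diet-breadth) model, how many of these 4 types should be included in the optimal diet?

3

E/h in descending order: sea urchins 529, mussels 288, clams 92.7, turban snails 40 kJ/min. The optimal diet is the largest prefix of this list for which every included type satisfies E_i/h_i > R on the types above it.
Rate on top 1: 20.5. mussels: 288 > 20.5 → include.
Rate on top 2: 79.4. clams: 92.7 > 79.4 → include.
Rate on top 3: 87.42. turban snails: 40 < 87.42 → exclude; stop.
Optimal diet: sea urchins, mussels, clams — 3 of 4 types.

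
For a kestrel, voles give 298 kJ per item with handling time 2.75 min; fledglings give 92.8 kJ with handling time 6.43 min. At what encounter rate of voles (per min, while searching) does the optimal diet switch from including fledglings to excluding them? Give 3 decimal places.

0.056 per min

At the threshold, the rate on voles alone equals the profitability of fledglings: λ·298/(1 + λ·2.75) = 92.8/6.43 = 14.43.
Rearranging, λ(298 − 14.43×2.75) = 14.43, so λ = 14.43/258.3 = 0.05587 per min.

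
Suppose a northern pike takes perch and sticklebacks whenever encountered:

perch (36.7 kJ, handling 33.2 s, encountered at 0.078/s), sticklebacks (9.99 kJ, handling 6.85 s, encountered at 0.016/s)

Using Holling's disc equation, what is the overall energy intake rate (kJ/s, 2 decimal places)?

0.82 kJ/s

R = Σλ_iE_i / (1 + Σλ_ih_i)
Numerator: 0.078×36.7 + 0.016×9.99 = 3.022
Denominator: 1 + 0.078×33.2 + 0.016×6.85 = 3.699
R = 3.022/3.699 = 0.8171 kJ/s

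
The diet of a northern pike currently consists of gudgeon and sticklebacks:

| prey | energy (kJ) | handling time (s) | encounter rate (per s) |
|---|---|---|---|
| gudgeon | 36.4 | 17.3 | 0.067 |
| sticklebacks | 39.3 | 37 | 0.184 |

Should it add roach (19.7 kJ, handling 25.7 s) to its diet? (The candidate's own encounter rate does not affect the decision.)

Current rate: (0.067×36.4 + 0.184×39.3)/(1 + 0.067×17.3 + 0.184×37) = 1.078 kJ/s.
roach: E/h = 19.7/25.7 = 0.7665 kJ/s.
Since 0.7665 < R, time spent handling roach is better spent searching.

No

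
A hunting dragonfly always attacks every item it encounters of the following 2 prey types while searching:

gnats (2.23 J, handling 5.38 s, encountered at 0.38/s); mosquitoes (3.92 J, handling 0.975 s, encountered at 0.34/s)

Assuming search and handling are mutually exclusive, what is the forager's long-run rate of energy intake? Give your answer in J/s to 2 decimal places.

R = (0.38×2.23 + 0.34×3.92) / (1 + 0.38×5.38 + 0.34×0.975) = 2.18/3.376 = 0.6458 J/s.

0.65 J/s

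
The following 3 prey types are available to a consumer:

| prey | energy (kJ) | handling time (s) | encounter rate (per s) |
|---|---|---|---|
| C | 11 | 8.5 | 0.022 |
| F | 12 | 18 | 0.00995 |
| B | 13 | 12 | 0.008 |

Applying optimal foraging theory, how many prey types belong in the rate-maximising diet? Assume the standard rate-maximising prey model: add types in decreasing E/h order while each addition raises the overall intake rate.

3

Rank by E/h (kJ/s): C 1.29, B 1.08, F 0.667. Include each in turn until the next type's E/h falls below the running intake rate.
Rate on top 1: 0.2039. B: 1.08 > 0.2039 → include.
Rate on top 2: 0.2697. F: 0.667 > 0.2697 → include.
Optimal diet: C, B, F — 3 of 3 types.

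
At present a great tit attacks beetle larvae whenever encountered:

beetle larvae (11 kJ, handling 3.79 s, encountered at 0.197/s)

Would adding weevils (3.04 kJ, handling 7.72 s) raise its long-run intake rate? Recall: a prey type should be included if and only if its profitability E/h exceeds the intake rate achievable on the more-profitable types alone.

No

On beetle larvae alone, R = ΣλE/(1+Σλh) = 2.167/1.747 = 1.241 kJ/s.
Profitability of weevils: 3.04/7.72 = 0.3938 kJ/s.
0.3938 < 1.241, so adding weevils would lower the average — exclude it.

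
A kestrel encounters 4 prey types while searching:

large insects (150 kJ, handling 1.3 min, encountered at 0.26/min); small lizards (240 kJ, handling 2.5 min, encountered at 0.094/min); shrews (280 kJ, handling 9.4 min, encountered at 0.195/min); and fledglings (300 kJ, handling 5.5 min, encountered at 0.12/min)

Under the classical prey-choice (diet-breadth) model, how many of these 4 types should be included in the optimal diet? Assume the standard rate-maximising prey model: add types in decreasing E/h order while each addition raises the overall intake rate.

3

Rank by E/h (kJ/min): large insects 115, small lizards 96, fledglings 54.5, shrews 29.8. Include each in turn until the next type's E/h falls below the running intake rate.
Rate on top 1: 29.15. small lizards: 96 > 29.15 → include.
Rate on top 2: 39.14. fledglings: 54.5 > 39.14 → include.
Rate on top 3: 43.69. shrews: 29.8 < 43.69 → exclude; stop.
Optimal diet: large insects, small lizards, fledglings — 3 of 4 types.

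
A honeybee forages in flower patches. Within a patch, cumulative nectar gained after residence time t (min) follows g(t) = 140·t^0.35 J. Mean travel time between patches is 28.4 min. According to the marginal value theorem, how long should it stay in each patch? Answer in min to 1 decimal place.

15.3 min

By the marginal value theorem, leave when the instantaneous gain rate g'(t) equals the habitat-wide average g(t)/(T + t).
g'(t) = 0.35·140·t^-0.65. Setting 0.35·140·t^-0.65 = 140·t^0.35/(28.4+t) gives 0.35(28.4+t) = t, so 0.65·t = 0.35×28.4.
t* = 0.35×28.4/0.65 = 15.29 min.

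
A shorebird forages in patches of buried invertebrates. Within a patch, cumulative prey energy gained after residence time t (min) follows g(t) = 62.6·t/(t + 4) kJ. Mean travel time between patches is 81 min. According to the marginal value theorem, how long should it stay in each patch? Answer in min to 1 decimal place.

By the marginal value theorem, leave when the instantaneous gain rate g'(t) equals the habitat-wide average g(t)/(T + t).
g'(t) = 62.6·4/(t + 4)². Setting 62.6·4/(t+4)² = 62.6t/[(t+4)(81+t)] gives 4(81+t) = t(t+4), so t² = 4×81 = 324.
t* = √324 = 18 min.

18.0 min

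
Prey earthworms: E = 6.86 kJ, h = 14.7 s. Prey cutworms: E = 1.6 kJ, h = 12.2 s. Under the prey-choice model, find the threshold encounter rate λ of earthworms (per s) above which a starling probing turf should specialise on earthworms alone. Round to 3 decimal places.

Drop cutworms once their profitability E₂/h₂ falls below the rate achievable on earthworms alone: E₂/h₂ = λE₁/(1 + λh₁).
Solve for λ: λE₁h₂ = E₂(1 + λh₁) → λ(E₁h₂ − E₂h₁) = E₂ → λ = E₂/(E₁h₂ − E₂h₁).
λ = 1.6/(6.86×12.2 − 1.6×14.7) = 1.6/60.17 = 0.02659 per s.

0.027 per s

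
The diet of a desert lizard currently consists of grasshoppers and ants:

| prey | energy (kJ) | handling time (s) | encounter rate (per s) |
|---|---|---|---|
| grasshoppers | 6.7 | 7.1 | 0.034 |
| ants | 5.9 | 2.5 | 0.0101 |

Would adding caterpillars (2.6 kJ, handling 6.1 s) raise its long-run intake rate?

On grasshoppers and ants alone, R = ΣλE/(1+Σλh) = 0.2874/1.267 = 0.2269 kJ/s.
caterpillars: E/h = 2.6/6.1 = 0.4262 kJ/s.
Since 0.4262 > R, including caterpillars increases the long-run rate.

Yes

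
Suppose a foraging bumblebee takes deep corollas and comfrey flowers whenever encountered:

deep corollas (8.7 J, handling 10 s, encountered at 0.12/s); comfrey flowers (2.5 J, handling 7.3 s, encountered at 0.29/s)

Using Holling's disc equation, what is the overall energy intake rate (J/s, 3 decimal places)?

0.410 J/s

R = (0.12×8.7 + 0.29×2.5) / (1 + 0.12×10 + 0.29×7.3) = 1.769/4.317 = 0.4098 J/s.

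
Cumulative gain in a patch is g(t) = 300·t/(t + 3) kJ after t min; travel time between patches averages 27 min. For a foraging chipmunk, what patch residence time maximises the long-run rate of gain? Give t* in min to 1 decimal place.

9.0 min

By the marginal value theorem, leave when the instantaneous gain rate g'(t) equals the habitat-wide average g(t)/(T + t).
g'(t) = 300·3/(t + 3)². Setting 300·3/(t+3)² = 300t/[(t+3)(27+t)] gives 3(27+t) = t(t+3), so t² = 3×27 = 81.
t* = √81 = 9 min.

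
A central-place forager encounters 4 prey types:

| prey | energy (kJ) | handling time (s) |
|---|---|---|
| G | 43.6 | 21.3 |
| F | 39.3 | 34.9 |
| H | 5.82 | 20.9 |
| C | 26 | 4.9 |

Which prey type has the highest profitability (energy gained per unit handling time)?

C

In descending order of E/h:
C: 26/4.9 = 5.31 kJ/s
G: 43.6/21.3 = 2.05 kJ/s
F: 39.3/34.9 = 1.13 kJ/s
H: 5.82/20.9 = 0.278 kJ/s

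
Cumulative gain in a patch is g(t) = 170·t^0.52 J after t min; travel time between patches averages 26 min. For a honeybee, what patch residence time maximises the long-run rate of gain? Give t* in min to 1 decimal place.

Maximise g(t)/(T+t): set derivative to zero → g'(t)(T+t) = g(t).
g'(t) = 0.52·170·t^-0.48. Setting 0.52·170·t^-0.48 = 170·t^0.52/(26+t) gives 0.52(26+t) = t, so 0.48·t = 0.52×26.
t* = 0.52×26/0.48 = 28.17 min.

28.2 min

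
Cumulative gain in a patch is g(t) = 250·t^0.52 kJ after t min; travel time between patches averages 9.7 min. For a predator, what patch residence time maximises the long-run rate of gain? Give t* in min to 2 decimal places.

10.51 min

Maximise g(t)/(T+t): set derivative to zero → g'(t)(T+t) = g(t).
g'(t) = 0.52·250·t^-0.48. Setting 0.52·250·t^-0.48 = 250·t^0.52/(9.7+t) gives 0.52(9.7+t) = t, so 0.48·t = 0.52×9.7.
t* = 0.52×9.7/0.48 = 10.51 min.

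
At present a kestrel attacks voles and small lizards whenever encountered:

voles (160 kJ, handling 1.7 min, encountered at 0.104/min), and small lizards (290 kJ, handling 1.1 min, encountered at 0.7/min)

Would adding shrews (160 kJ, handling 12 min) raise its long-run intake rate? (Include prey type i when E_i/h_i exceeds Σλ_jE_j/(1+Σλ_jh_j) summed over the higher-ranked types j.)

No

Current rate: (0.104×160 + 0.7×290)/(1 + 0.104×1.7 + 0.7×1.1) = 112.8 kJ/min.
Profitability of shrews: 160/12 = 13.33 kJ/min.
Since 13.33 < R, time spent handling shrews is better spent searching.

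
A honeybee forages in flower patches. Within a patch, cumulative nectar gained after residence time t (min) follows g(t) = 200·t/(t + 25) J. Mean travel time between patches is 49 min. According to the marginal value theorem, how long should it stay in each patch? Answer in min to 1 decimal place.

35.0 min

Optimal t* satisfies g'(t*) = g(t*)/(T + t*).
g'(t) = 200·25/(t + 25)². Setting 200·25/(t+25)² = 200t/[(t+25)(49+t)] gives 25(49+t) = t(t+25), so t² = 25×49 = 1225.
t* = √1225 = 35 min.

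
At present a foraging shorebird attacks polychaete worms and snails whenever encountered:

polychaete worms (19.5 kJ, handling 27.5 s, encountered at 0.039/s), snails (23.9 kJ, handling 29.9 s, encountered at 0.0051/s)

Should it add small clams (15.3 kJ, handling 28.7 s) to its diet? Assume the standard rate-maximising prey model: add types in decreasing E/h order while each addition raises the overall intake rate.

Intake rate on the current diet: R = (0.039×19.5 + 0.0051×23.9) / (1 + 0.039×27.5 + 0.0051×29.9) = 0.8824/2.225 = 0.3966 kJ/s.
small clams: E/h = 15.3/28.7 = 0.5331 kJ/s.
0.5331 > 0.3966, so adding small clams raises the average — include it.

Yes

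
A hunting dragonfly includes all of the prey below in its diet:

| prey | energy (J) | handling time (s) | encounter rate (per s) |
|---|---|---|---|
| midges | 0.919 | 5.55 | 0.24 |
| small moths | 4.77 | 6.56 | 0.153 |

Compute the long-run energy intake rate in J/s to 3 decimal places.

R = (0.24×0.919 + 0.153×4.77) / (1 + 0.24×5.55 + 0.153×6.56) = 0.9504/3.336 = 0.2849 J/s.

0.285 J/s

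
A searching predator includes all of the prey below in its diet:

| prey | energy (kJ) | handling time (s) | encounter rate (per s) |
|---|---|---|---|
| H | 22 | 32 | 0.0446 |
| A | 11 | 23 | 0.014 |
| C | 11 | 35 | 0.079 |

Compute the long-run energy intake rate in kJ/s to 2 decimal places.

0.36 kJ/s

Energy encountered per unit search time: 0.0446×22 + 0.014×11 + 0.079×11 = 2.004 kJ/s.
Handling time per unit search time: 0.0446×32 + 0.014×23 + 0.079×35 = 4.514.
Rate = 2.004/(1 + 4.514) = 0.3635 kJ/s.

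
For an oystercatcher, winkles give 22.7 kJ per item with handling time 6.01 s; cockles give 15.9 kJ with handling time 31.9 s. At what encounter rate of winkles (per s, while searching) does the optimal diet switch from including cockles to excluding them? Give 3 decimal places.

0.025 per s

Drop cockles once their profitability E₂/h₂ falls below the rate achievable on winkles alone: E₂/h₂ = λE₁/(1 + λh₁).
Solve for λ: λE₁h₂ = E₂(1 + λh₁) → λ(E₁h₂ − E₂h₁) = E₂ → λ = E₂/(E₁h₂ − E₂h₁).
λ = 15.9/(22.7×31.9 − 15.9×6.01) = 15.9/628.6 = 0.0253 per s.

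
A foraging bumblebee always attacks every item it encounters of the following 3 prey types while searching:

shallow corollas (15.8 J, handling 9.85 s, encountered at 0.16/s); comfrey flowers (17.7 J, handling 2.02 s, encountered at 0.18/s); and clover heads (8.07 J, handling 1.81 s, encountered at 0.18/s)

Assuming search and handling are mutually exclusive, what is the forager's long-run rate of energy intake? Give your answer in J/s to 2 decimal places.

R = Σλ_iE_i / (1 + Σλ_ih_i)
Numerator: 0.16×15.8 + 0.18×17.7 + 0.18×8.07 = 7.167
Denominator: 1 + 0.16×9.85 + 0.18×2.02 + 0.18×1.81 = 3.265
R = 7.167/3.265 = 2.195 J/s

2.19 J/s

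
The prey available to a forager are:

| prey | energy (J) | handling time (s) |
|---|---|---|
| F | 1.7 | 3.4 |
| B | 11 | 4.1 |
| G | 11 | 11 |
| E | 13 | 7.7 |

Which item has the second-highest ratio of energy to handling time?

E

In descending order of E/h:
B: 11/4.1 = 2.68 J/s
E: 13/7.7 = 1.69 J/s
G: 11/11 = 1 J/s
F: 1.7/3.4 = 0.5 J/s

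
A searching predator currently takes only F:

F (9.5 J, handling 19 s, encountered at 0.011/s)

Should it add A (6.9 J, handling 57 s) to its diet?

On F alone, R = ΣλE/(1+Σλh) = 0.1045/1.209 = 0.08644 J/s.
A: E/h = 6.9/57 = 0.1211 J/s.
0.1211 > 0.08644, so adding A raises the average — include it.

Yes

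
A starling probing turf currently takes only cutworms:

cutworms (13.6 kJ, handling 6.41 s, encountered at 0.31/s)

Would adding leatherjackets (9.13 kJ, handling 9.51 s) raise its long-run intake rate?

No

Intake rate on the current diet: R = (0.31×13.6) / (1 + 0.31×6.41) = 4.216/2.987 = 1.411 kJ/s.
leatherjackets: E/h = 9.13/9.51 = 0.96 kJ/s.
Since 0.96 < R, time spent handling leatherjackets is better spent searching.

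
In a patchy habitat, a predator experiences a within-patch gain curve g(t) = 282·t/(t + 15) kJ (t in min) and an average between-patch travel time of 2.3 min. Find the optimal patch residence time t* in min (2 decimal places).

Maximise g(t)/(T+t): set derivative to zero → g'(t)(T+t) = g(t).
g'(t) = 282·15/(t + 15)². Setting 282·15/(t+15)² = 282t/[(t+15)(2.3+t)] gives 15(2.3+t) = t(t+15), so t² = 15×2.3 = 34.5.
t* = √34.5 = 5.874 min.

5.87 min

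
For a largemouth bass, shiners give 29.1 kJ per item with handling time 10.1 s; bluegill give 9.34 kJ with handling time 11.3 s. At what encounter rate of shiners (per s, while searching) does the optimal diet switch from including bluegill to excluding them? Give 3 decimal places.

0.040 per s

The zero-one rule: include bluegill iff E₂/h₂ > λE₁/(1+λh₁). Equality gives the switch point.
λE₁h₂ = E₂ + λE₂h₁ ⇒ λ = E₂/(E₁h₂ − E₂h₁) = 9.34/(328.8 − 94.33) = 0.03983 per s.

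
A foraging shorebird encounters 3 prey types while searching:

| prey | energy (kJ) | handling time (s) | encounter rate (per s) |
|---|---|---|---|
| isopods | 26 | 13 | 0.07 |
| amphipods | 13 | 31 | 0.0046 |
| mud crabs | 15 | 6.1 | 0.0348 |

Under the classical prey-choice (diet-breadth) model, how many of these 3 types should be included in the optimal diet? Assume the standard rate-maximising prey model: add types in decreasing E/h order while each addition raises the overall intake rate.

2

E/h in descending order: mud crabs 2.46, isopods 2, amphipods 0.419 kJ/s. The optimal diet is the largest prefix of this list for which every included type satisfies E_i/h_i > R on the types above it.
Rate on top 1: 0.4306. isopods: 2 > 0.4306 → include.
Rate on top 2: 1.104. amphipods: 0.419 < 1.104 → exclude; stop.
Optimal diet: mud crabs, isopods — 2 of 3 types.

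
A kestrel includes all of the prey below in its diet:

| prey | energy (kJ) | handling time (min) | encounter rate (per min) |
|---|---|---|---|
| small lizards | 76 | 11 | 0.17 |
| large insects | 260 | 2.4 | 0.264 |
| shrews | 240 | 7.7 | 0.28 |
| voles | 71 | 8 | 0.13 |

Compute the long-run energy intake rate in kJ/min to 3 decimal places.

23.582 kJ/min

R = (0.17×76 + 0.264×260 + 0.28×240 + 0.13×71) / (1 + 0.17×11 + 0.264×2.4 + 0.28×7.7 + 0.13×8) = 158/6.7 = 23.58 kJ/min.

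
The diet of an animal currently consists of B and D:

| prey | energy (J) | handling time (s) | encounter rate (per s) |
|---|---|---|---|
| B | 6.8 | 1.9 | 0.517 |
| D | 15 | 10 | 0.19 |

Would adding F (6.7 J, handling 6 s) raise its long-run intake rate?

No

Intake rate on the current diet: R = (0.517×6.8 + 0.19×15) / (1 + 0.517×1.9 + 0.19×10) = 6.366/3.882 = 1.64 J/s.
F: E/h = 6.7/6 = 1.117 J/s.
1.117 < 1.64, so adding F would lower the average — exclude it.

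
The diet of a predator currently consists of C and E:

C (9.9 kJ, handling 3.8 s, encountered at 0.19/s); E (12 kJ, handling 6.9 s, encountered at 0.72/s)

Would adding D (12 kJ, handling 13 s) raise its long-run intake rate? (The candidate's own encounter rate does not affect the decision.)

Current rate: (0.19×9.9 + 0.72×12)/(1 + 0.19×3.8 + 0.72×6.9) = 1.573 kJ/s.
D: E/h = 12/13 = 0.9231 kJ/s.
0.9231 < 1.573, so adding D would lower the average — exclude it.

No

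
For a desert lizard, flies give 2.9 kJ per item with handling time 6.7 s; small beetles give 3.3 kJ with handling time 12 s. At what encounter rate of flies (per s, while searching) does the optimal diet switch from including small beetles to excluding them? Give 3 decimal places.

Drop small beetles once their profitability E₂/h₂ falls below the rate achievable on flies alone: E₂/h₂ = λE₁/(1 + λh₁).
Solve for λ: λE₁h₂ = E₂(1 + λh₁) → λ(E₁h₂ − E₂h₁) = E₂ → λ = E₂/(E₁h₂ − E₂h₁).
λ = 3.3/(2.9×12 − 3.3×6.7) = 3.3/12.69 = 0.26 per s.

0.260 per s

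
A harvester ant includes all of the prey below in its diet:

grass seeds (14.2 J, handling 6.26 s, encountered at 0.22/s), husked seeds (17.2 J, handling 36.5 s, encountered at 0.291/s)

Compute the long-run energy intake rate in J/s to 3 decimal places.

0.625 J/s

R = (0.22×14.2 + 0.291×17.2) / (1 + 0.22×6.26 + 0.291×36.5) = 8.129/13 = 0.6254 J/s.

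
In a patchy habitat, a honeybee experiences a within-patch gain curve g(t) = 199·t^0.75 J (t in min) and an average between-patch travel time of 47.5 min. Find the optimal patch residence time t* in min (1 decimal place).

142.5 min

By the marginal value theorem, leave when the instantaneous gain rate g'(t) equals the habitat-wide average g(t)/(T + t).
g'(t) = 0.75·199·t^-0.25. Setting 0.75·199·t^-0.25 = 199·t^0.75/(47.5+t) gives 0.75(47.5+t) = t, so 0.25·t = 0.75×47.5.
t* = 0.75×47.5/0.25 = 142.5 min.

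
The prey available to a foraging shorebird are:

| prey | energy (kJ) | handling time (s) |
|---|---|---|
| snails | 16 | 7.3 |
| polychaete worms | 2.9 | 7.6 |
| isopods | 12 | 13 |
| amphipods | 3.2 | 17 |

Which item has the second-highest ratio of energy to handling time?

In descending order of E/h:
snails: 16/7.3 = 2.19 kJ/s
isopods: 12/13 = 0.923 kJ/s
polychaete worms: 2.9/7.6 = 0.382 kJ/s
amphipods: 3.2/17 = 0.188 kJ/s

isopods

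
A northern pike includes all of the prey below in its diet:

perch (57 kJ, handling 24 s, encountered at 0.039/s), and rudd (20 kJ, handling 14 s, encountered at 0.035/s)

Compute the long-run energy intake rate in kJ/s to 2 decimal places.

1.20 kJ/s

Energy encountered per unit search time: 0.039×57 + 0.035×20 = 2.923 kJ/s.
Handling time per unit search time: 0.039×24 + 0.035×14 = 1.426.
Rate = 2.923/(1 + 1.426) = 1.205 kJ/s.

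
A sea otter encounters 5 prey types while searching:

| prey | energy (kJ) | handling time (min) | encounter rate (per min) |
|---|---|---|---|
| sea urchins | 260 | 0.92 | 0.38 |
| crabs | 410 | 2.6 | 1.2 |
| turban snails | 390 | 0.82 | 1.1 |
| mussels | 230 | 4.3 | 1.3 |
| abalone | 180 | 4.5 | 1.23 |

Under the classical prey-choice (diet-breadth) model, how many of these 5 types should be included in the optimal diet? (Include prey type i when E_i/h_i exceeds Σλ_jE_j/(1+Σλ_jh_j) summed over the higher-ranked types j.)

2

Profitabilities (E/h, kJ/min): turban snails 476, sea urchins 283, crabs 158, mussels 53.5, abalone 40. Add prey in this order while the next type's profitability exceeds the intake rate on those already taken.
Rate on top 1: 225.6. sea urchins: 283 > 225.6 → include.
Rate on top 2: 234.4. crabs: 158 < 234.4 → exclude; stop.
Optimal diet: turban snails, sea urchins — 2 of 5 types.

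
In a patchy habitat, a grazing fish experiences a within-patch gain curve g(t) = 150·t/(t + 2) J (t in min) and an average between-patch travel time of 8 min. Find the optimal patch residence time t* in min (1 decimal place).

By the marginal value theorem, leave when the instantaneous gain rate g'(t) equals the habitat-wide average g(t)/(T + t).
g'(t) = 150·2/(t + 2)². Setting 150·2/(t+2)² = 150t/[(t+2)(8+t)] gives 2(8+t) = t(t+2), so t² = 2×8 = 16.
t* = √16 = 4 min.

4.0 min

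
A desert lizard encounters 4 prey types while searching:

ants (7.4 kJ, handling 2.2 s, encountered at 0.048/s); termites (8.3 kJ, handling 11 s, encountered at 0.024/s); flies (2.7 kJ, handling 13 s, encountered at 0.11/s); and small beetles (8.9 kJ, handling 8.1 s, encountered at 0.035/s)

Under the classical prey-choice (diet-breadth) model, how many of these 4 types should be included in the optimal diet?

3

Rank by E/h (kJ/s): ants 3.36, small beetles 1.1, termites 0.755, flies 0.208. Include each in turn until the next type's E/h falls below the running intake rate.
Rate on top 1: 0.3213. small beetles: 1.1 > 0.3213 → include.
Rate on top 2: 0.48. termites: 0.755 > 0.48 → include.
Rate on top 3: 0.5238. flies: 0.208 < 0.5238 → exclude; stop.
Optimal diet: ants, small beetles, termites — 3 of 4 types.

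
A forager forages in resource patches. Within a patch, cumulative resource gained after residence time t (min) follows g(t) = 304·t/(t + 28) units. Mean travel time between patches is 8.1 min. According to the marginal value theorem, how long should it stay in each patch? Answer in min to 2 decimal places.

Optimal t* satisfies g'(t*) = g(t*)/(T + t*).
g'(t) = 304·28/(t + 28)². Setting 304·28/(t+28)² = 304t/[(t+28)(8.1+t)] gives 28(8.1+t) = t(t+28), so t² = 28×8.1 = 226.8.
t* = √226.8 = 15.06 min.

15.06 min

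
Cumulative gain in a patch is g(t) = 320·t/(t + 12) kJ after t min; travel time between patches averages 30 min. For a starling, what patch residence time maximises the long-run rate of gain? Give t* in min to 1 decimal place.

By the marginal value theorem, leave when the instantaneous gain rate g'(t) equals the habitat-wide average g(t)/(T + t).
g'(t) = 320·12/(t + 12)². Setting 320·12/(t+12)² = 320t/[(t+12)(30+t)] gives 12(30+t) = t(t+12), so t² = 12×30 = 360.
t* = √360 = 18.97 min.

19.0 min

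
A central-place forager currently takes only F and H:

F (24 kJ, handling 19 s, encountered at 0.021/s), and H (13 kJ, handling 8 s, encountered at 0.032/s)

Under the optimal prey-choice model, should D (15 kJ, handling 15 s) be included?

Intake rate on the current diet: R = (0.021×24 + 0.032×13) / (1 + 0.021×19 + 0.032×8) = 0.92/1.655 = 0.5559 kJ/s.
D: E/h = 15/15 = 1 kJ/s.
1 > 0.5559, so adding D raises the average — include it.

Yes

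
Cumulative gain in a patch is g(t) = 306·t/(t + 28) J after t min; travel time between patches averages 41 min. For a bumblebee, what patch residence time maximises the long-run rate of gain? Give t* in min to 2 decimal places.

Optimal t* satisfies g'(t*) = g(t*)/(T + t*).
g'(t) = 306·28/(t + 28)². Setting 306·28/(t+28)² = 306t/[(t+28)(41+t)] gives 28(41+t) = t(t+28), so t² = 28×41 = 1148.
t* = √1148 = 33.88 min.

33.88 min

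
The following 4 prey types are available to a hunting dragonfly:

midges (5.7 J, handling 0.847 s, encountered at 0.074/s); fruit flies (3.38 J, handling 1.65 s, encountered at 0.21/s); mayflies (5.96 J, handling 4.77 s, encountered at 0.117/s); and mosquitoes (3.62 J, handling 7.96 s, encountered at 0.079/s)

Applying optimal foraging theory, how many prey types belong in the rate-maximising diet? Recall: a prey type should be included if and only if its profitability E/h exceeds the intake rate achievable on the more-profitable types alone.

Profitabilities (E/h, J/s): midges 6.73, fruit flies 2.05, mayflies 1.25, mosquitoes 0.455. Add prey in this order while the next type's profitability exceeds the intake rate on those already taken.
Rate on top 1: 0.3969. fruit flies: 2.05 > 0.3969 → include.
Rate on top 2: 0.803. mayflies: 1.25 > 0.803 → include.
Rate on top 3: 0.9297. mosquitoes: 0.455 < 0.9297 → exclude; stop.
Optimal diet: midges, fruit flies, mayflies — 3 of 4 types.

3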